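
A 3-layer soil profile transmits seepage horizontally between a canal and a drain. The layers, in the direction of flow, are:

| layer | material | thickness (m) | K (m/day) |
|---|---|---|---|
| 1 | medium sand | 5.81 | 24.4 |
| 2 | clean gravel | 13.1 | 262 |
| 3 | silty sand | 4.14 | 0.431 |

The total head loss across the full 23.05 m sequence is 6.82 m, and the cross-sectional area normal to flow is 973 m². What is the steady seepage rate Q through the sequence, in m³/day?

Flow is perpendicular to layering, so the layers act in series and the equivalent K is the thickness-weighted harmonic mean.
Total thickness L = 5.81 + 13.1 + 4.14 = 23.05 m.
Σ(b_i/K_i) = 5.81/24.4 + 13.1/262 + 4.14/0.431 = 9.894 d.
K_eq = L / Σ(b_i/K_i) = 23.05 / 9.894 = 2.330 m/day.
Q = K_eq · A · (Δh/L) = 2.330 × 973 × (6.82/23.05) = 670.7 m³/day.

671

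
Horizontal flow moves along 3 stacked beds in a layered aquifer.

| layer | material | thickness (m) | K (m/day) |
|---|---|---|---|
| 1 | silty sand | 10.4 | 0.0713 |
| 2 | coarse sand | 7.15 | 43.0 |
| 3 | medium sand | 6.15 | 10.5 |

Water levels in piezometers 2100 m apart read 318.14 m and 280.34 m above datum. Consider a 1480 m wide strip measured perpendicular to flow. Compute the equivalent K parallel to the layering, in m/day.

Flow is parallel to layering, so each bed carries its own Darcy discharge and the transmissivities add.
Σ(K_i·b_i) = 0.0713×10.4 + 43.0×7.15 + 10.5×6.15 = 372.8 m²/day.
Total thickness b = 23.70 m, so K_eq = Σ(K_i·b_i)/b = 15.73 m/day.

15.7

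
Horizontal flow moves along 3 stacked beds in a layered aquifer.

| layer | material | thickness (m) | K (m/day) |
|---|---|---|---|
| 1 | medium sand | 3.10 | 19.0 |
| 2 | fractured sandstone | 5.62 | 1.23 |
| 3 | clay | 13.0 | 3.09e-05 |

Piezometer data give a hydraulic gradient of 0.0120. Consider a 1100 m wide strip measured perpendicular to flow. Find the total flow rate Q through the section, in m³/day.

869

Flow is parallel to layering, so each bed carries its own Darcy discharge and the transmissivities add.
Σ(K_i·b_i) = 19.0×3.10 + 1.23×5.62 + 3.09e-05×13.0 = 65.81 m²/day.
Hydraulic gradient i = 0.0120.
Q = Σ(K_i·b_i) · W · i = 65.81 × 1100 × 0.01200 = 868.7 m³/day.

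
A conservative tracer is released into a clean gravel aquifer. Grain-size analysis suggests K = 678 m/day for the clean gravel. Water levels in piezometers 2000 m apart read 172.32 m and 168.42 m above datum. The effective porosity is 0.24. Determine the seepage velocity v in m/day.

5.51

Hydraulic gradient i = (172.32 − 168.42) / 2000 = 3.9 / 2000 = 0.001950.
Darcy flux q = K · i = 678.0 × 0.001950 = 1.322 m/day.
Seepage velocity v = q / n_e = 1.322 / 0.24 = 5.509 m/day.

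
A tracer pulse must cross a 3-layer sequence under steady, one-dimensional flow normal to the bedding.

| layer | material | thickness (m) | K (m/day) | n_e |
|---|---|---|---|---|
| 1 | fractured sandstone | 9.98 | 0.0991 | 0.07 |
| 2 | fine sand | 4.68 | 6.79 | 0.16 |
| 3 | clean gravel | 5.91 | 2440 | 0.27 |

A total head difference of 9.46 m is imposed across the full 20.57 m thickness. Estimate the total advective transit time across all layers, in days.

32.6

With flow normal to the layers, continuity requires the same specific discharge q through every layer.
Σ(b_i/K_i) = 9.98/0.0991 + 4.68/6.79 + 5.91/2440 = 101.4 d.
q = Δh / Σ(b_i/K_i) = 9.46 / 101.4 = 0.09330 m/day.
In each layer the seepage velocity is v_i = q/n_i, so the layer transit time is t_i = b_i·n_i / q:
  layer 1 (fractured sandstone): t_1 = 9.98 × 0.07 / 0.09330 = 7.488 d
  layer 2 (fine sand): t_2 = 4.68 × 0.16 / 0.09330 = 8.026 d
  layer 3 (clean gravel): t_3 = 5.91 × 0.27 / 0.09330 = 17.10 d
Total t = Σ t_i = 32.62 days.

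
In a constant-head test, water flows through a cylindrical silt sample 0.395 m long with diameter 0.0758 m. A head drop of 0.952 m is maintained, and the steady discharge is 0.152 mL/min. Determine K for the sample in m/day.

Cross-sectional area A = π·(d/2)² = π × (0.0758/2)² = 0.004513 m².
Convert discharge: 0.152 mL/min = 2.533e-09 m³/s.
Darcy's law rearranged: K = Q·L / (A·Δh) = 2.533e-09 × 0.395 / (0.004513 × 0.952) = 2.329e-07 m/s = 0.02013 m/day.

0.0201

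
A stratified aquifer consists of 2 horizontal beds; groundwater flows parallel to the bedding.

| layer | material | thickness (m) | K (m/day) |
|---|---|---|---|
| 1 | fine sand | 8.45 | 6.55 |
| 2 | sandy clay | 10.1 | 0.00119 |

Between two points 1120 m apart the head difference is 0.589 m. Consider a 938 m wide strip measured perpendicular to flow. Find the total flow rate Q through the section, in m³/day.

Flow is parallel to layering, so each bed carries its own Darcy discharge and the transmissivities add.
Σ(K_i·b_i) = 6.55×8.45 + 0.00119×10.1 = 55.36 m²/day.
Hydraulic gradient i = Δh / L = 0.589 / 1120 = 0.0005259.
Q = Σ(K_i·b_i) · W · i = 55.36 × 938 × 0.0005259 = 27.31 m³/day.

27.3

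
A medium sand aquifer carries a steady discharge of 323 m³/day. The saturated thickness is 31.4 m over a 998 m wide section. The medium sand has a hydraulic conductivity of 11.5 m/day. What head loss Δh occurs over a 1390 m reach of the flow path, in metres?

Cross-sectional area A = 998 × 31.4 = 31337 m².
From Q = K·A·i, i = Q / (K·A) = 323 / (11.50 × 31337) = 0.0008963.
Head loss Δh = i · L = 0.0008963 × 1390 = 1.246 m.

1.25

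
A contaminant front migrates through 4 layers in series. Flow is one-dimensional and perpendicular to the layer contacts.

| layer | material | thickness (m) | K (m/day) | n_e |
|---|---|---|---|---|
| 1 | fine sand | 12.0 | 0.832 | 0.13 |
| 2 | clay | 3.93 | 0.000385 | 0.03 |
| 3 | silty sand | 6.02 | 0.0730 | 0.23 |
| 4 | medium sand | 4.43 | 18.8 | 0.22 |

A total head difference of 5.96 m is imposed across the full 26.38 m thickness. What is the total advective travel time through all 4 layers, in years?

19.1

With flow normal to the layers, continuity requires the same specific discharge q through every layer.
Σ(b_i/K_i) = 12.0/0.832 + 3.93/0.000385 + 6.02/0.0730 + 4.43/18.8 = 10305 d.
q = Δh / Σ(b_i/K_i) = 5.96 / 10305 = 0.0005784 m/day.
In each layer the seepage velocity is v_i = q/n_i, so the layer transit time is t_i = b_i·n_i / q:
  layer 1 (fine sand): t_1 = 12.0 × 0.13 / 0.0005784 = 2697 d
  layer 2 (clay): t_2 = 3.93 × 0.03 / 0.0005784 = 203.9 d
  layer 3 (silty sand): t_3 = 6.02 × 0.23 / 0.0005784 = 2394 d
  layer 4 (medium sand): t_4 = 4.43 × 0.22 / 0.0005784 = 1685 d
Total t = Σ t_i = 6980 days = 19.11 years.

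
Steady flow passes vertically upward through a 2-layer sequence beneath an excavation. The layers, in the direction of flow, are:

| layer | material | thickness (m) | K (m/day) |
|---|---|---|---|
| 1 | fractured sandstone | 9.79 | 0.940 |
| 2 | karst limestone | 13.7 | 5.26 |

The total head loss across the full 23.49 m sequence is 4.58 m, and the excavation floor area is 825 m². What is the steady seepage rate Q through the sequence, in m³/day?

290

Flow is perpendicular to layering, so the layers act in series and the equivalent K is the thickness-weighted harmonic mean.
Total thickness L = 9.79 + 13.7 = 23.49 m.
Σ(b_i/K_i) = 9.79/0.940 + 13.7/5.26 = 13.02 d.
K_eq = L / Σ(b_i/K_i) = 23.49 / 13.02 = 1.804 m/day.
Q = K_eq · A · (Δh/L) = 1.804 × 825 × (4.58/23.49) = 290.2 m³/day.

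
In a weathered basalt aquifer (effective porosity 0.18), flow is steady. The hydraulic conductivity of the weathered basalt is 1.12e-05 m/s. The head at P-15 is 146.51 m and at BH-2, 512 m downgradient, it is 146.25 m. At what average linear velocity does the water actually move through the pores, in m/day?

Convert K: 1.12e-05 m/s × 86400 = 0.9677 m/day.
Hydraulic gradient i = (146.51 − 146.25) / 512 = 0.26 / 512 = 0.0005078.
Darcy flux q = K · i = 0.9677 × 0.0005078 = 0.0004914 m/day.
Seepage velocity v = q / n_e = 0.0004914 / 0.18 = 0.002730 m/day.

0.00273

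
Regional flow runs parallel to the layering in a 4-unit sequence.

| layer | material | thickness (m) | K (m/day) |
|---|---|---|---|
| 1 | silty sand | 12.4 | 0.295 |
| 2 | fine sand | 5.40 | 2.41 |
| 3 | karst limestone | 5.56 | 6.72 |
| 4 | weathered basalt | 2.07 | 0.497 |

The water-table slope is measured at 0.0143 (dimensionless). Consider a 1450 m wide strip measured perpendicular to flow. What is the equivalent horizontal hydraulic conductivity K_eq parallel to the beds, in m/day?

2.17

Flow is parallel to layering, so each bed carries its own Darcy discharge and the transmissivities add.
Σ(K_i·b_i) = 0.295×12.4 + 2.41×5.40 + 6.72×5.56 + 0.497×2.07 = 55.06 m²/day.
Total thickness b = 25.43 m, so K_eq = Σ(K_i·b_i)/b = 2.165 m/day.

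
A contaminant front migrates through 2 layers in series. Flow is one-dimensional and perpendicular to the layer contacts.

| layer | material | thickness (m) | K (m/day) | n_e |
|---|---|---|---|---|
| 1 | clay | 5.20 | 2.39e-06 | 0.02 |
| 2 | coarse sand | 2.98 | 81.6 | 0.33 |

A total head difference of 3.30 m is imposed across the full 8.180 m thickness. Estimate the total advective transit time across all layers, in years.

1960

With flow normal to the layers, continuity requires the same specific discharge q through every layer.
Σ(b_i/K_i) = 5.20/2.39e-06 + 2.98/81.6 = 2.176e+06 d.
q = Δh / Σ(b_i/K_i) = 3.30 / 2.176e+06 = 1.517e-06 m/day.
In each layer the seepage velocity is v_i = q/n_i, so the layer transit time is t_i = b_i·n_i / q:
  layer 1 (clay): t_1 = 5.20 × 0.02 / 1.517e-06 = 68569 d
  layer 2 (coarse sand): t_2 = 2.98 × 0.33 / 1.517e-06 = 6.484e+05 d
Total t = Σ t_i = 7.169e+05 days = 1963 years.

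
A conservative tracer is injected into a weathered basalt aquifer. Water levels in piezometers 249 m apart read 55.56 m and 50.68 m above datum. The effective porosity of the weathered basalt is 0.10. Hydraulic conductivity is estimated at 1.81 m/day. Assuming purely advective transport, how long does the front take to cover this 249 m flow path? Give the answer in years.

Hydraulic gradient i = (55.56 − 50.68) / 249 = 4.88 / 249 = 0.01960.
Darcy flux q = K · i = 1.810 × 0.01960 = 0.03547 m/day.
Seepage velocity v = q / n_e = 0.03547 / 0.10 = 0.3547 m/day.
Travel time t = L / v = 249 / 0.3547 = 701.9 days = 1.922 years.

1.92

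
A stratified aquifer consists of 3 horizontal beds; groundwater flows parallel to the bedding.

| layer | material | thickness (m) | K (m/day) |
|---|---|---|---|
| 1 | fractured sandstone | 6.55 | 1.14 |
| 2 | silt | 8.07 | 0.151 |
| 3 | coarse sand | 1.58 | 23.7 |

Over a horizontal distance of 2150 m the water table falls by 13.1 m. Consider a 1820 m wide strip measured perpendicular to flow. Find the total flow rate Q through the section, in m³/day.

512

Flow is parallel to layering, so each bed carries its own Darcy discharge and the transmissivities add.
Σ(K_i·b_i) = 1.14×6.55 + 0.151×8.07 + 23.7×1.58 = 46.13 m²/day.
Hydraulic gradient i = Δh / L = 13.1 / 2150 = 0.006093.
Q = Σ(K_i·b_i) · W · i = 46.13 × 1820 × 0.006093 = 511.6 m³/day.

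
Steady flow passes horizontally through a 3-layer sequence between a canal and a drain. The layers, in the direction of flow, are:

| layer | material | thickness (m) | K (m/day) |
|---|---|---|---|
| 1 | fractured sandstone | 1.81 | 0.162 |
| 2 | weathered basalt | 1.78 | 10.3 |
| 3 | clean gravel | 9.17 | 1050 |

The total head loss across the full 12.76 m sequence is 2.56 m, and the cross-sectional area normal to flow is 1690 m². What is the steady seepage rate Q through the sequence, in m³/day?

381

Flow is perpendicular to layering, so the layers act in series and the equivalent K is the thickness-weighted harmonic mean.
Total thickness L = 1.81 + 1.78 + 9.17 = 12.76 m.
Σ(b_i/K_i) = 1.81/0.162 + 1.78/10.3 + 9.17/1050 = 11.35 d.
K_eq = L / Σ(b_i/K_i) = 12.76 / 11.35 = 1.124 m/day.
Q = K_eq · A · (Δh/L) = 1.124 × 1690 × (2.56/12.76) = 381.0 m³/day.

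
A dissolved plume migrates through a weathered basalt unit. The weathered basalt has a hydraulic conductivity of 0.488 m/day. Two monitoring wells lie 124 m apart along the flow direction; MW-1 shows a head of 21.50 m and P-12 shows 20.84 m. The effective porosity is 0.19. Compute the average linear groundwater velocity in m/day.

0.0137

Hydraulic gradient i = (21.50 − 20.84) / 124 = 0.66 / 124 = 0.005323.
Darcy flux q = K · i = 0.4880 × 0.005323 = 0.002597 m/day.
Seepage velocity v = q / n_e = 0.002597 / 0.19 = 0.01367 m/day.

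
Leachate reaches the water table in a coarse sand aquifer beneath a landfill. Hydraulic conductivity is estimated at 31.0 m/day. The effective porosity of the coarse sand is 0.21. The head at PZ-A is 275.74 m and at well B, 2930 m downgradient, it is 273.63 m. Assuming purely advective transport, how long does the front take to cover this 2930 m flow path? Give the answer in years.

75.5

Hydraulic gradient i = (275.74 − 273.63) / 2930 = 2.11 / 2930 = 0.0007201.
Darcy flux q = K · i = 31.00 × 0.0007201 = 0.02232 m/day.
Seepage velocity v = q / n_e = 0.02232 / 0.21 = 0.1063 m/day.
Travel time t = L / v = 2930 / 0.1063 = 27562 days = 75.46 years.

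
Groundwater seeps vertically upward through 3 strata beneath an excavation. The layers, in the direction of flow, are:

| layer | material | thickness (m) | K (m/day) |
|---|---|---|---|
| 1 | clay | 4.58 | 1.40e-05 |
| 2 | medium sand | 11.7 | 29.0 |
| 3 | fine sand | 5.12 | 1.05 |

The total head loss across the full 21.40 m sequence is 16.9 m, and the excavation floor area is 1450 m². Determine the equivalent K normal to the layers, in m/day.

Flow is perpendicular to layering, so the layers act in series and the equivalent K is the thickness-weighted harmonic mean.
Total thickness L = 4.58 + 11.7 + 5.12 = 21.40 m.
Σ(b_i/K_i) = 4.58/1.40e-05 + 11.7/29.0 + 5.12/1.05 = 3.271e+05 d.
K_eq = L / Σ(b_i/K_i) = 21.40 / 3.271e+05 = 6.541e-05 m/day.

6.54e-05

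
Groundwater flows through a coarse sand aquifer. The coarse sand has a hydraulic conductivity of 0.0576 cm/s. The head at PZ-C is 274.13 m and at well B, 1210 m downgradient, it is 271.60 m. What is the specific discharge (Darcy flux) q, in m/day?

0.104

Convert K: 0.0576 cm/s × 864 = 49.77 m/day.
Hydraulic gradient i = (274.13 − 271.60) / 1210 = 2.53 / 1210 = 0.002091.
Specific discharge q = K · i = 49.77 × 0.002091 = 0.1041 m/day.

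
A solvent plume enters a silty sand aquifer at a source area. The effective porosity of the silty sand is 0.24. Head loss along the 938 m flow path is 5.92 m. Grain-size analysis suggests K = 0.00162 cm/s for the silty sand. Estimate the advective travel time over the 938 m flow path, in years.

69.8

Convert K: 0.00162 cm/s × 864 = 1.400 m/day.
Hydraulic gradient i = Δh / L = 5.92 / 938 = 0.006311.
Darcy flux q = K · i = 1.400 × 0.006311 = 0.008834 m/day.
Seepage velocity v = q / n_e = 0.008834 / 0.24 = 0.03681 m/day.
Travel time t = L / v = 938 / 0.03681 = 25484 days = 69.77 years.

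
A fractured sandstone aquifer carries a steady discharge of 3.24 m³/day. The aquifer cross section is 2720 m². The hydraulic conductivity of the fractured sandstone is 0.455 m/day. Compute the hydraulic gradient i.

From Q = K·A·i, i = Q / (K·A) = 3.24 / (0.4550 × 2720) = 0.002618.

0.00262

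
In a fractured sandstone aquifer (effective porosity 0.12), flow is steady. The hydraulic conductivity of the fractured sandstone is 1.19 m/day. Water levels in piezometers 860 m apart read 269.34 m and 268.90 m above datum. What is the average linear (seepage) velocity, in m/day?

Hydraulic gradient i = (269.34 − 268.90) / 860 = 0.44 / 860 = 0.0005116.
Darcy flux q = K · i = 1.190 × 0.0005116 = 0.0006088 m/day.
Seepage velocity v = q / n_e = 0.0006088 / 0.12 = 0.005074 m/day.

0.00507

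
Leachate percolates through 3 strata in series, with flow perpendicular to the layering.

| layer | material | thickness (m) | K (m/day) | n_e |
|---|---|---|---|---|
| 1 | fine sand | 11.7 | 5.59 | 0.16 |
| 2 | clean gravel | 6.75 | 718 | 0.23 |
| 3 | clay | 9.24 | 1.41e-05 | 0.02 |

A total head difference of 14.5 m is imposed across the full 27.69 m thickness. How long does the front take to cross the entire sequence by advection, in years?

447

With flow normal to the layers, continuity requires the same specific discharge q through every layer.
Σ(b_i/K_i) = 11.7/5.59 + 6.75/718 + 9.24/1.41e-05 = 6.553e+05 d.
q = Δh / Σ(b_i/K_i) = 14.5 / 6.553e+05 = 2.213e-05 m/day.
In each layer the seepage velocity is v_i = q/n_i, so the layer transit time is t_i = b_i·n_i / q:
  layer 1 (fine sand): t_1 = 11.7 × 0.16 / 2.213e-05 = 84604 d
  layer 2 (clean gravel): t_2 = 6.75 × 0.23 / 2.213e-05 = 70165 d
  layer 3 (clay): t_3 = 9.24 × 0.02 / 2.213e-05 = 8352 d
Total t = Σ t_i = 1.631e+05 days = 446.6 years.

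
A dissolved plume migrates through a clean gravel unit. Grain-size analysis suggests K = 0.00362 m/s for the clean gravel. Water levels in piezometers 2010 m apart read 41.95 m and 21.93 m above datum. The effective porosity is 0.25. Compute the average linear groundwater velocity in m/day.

Convert K: 0.00362 m/s × 86400 = 312.8 m/day.
Hydraulic gradient i = (41.95 − 21.93) / 2010 = 20.02 / 2010 = 0.009960.
Darcy flux q = K · i = 312.8 × 0.009960 = 3.115 m/day.
Seepage velocity v = q / n_e = 3.115 / 0.25 = 12.46 m/day.

12.5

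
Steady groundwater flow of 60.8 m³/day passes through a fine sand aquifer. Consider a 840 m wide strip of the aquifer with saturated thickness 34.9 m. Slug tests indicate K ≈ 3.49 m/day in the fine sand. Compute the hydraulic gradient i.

Cross-sectional area A = 840 × 34.9 = 29316 m².
From Q = K·A·i, i = Q / (K·A) = 60.8 / (3.490 × 29316) = 0.0005943.

0.000594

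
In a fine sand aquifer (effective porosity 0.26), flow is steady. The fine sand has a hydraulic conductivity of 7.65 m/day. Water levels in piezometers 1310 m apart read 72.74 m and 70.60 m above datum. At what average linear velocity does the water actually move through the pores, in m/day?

Hydraulic gradient i = (72.74 − 70.60) / 1310 = 2.14 / 1310 = 0.001634.
Darcy flux q = K · i = 7.650 × 0.001634 = 0.01250 m/day.
Seepage velocity v = q / n_e = 0.01250 / 0.26 = 0.04807 m/day.

0.0481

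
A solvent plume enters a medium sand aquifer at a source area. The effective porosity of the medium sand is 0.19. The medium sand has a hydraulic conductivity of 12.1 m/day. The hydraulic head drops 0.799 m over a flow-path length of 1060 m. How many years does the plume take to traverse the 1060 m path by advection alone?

60.5

Hydraulic gradient i = Δh / L = 0.799 / 1060 = 0.0007538.
Darcy flux q = K · i = 12.10 × 0.0007538 = 0.009121 m/day.
Seepage velocity v = q / n_e = 0.009121 / 0.19 = 0.04800 m/day.
Travel time t = L / v = 1060 / 0.04800 = 22082 days = 60.46 years.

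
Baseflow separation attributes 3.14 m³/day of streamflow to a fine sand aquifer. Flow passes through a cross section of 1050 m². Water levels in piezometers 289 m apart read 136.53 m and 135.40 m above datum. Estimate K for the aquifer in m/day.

Hydraulic gradient i = (136.53 − 135.40) / 289 = 1.13 / 289 = 0.003910.
From Q = K·A·i, K = Q / (A·i) = 3.14 / (1050 × 0.003910) = 0.7648 m/day.

0.765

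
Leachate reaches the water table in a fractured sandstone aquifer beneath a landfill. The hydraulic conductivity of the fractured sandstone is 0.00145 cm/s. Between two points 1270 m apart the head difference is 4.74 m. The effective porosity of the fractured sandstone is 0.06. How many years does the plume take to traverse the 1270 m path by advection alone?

Convert K: 0.00145 cm/s × 864 = 1.253 m/day.
Hydraulic gradient i = Δh / L = 4.74 / 1270 = 0.003732.
Darcy flux q = K · i = 1.253 × 0.003732 = 0.004676 m/day.
Seepage velocity v = q / n_e = 0.004676 / 0.06 = 0.07793 m/day.
Travel time t = L / v = 1270 / 0.07793 = 16297 days = 44.62 years.

44.6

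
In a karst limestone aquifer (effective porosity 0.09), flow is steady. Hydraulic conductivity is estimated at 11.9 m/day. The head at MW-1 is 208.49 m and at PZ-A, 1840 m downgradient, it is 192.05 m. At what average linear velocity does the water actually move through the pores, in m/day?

1.18

Hydraulic gradient i = (208.49 − 192.05) / 1840 = 16.44 / 1840 = 0.008935.
Darcy flux q = K · i = 11.90 × 0.008935 = 0.1063 m/day.
Seepage velocity v = q / n_e = 0.1063 / 0.09 = 1.181 m/day.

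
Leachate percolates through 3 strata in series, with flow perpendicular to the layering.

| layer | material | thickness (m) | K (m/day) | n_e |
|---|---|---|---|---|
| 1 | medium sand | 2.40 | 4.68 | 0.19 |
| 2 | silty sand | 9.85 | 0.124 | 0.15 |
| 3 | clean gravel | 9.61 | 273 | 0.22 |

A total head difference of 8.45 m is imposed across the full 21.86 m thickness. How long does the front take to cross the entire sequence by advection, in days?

With flow normal to the layers, continuity requires the same specific discharge q through every layer.
Σ(b_i/K_i) = 2.40/4.68 + 9.85/0.124 + 9.61/273 = 79.98 d.
q = Δh / Σ(b_i/K_i) = 8.45 / 79.98 = 0.1056 m/day.
In each layer the seepage velocity is v_i = q/n_i, so the layer transit time is t_i = b_i·n_i / q:
  layer 1 (medium sand): t_1 = 2.40 × 0.19 / 0.1056 = 4.316 d
  layer 2 (silty sand): t_2 = 9.85 × 0.15 / 0.1056 = 13.99 d
  layer 3 (clean gravel): t_3 = 9.61 × 0.22 / 0.1056 = 20.01 d
Total t = Σ t_i = 38.31 days.

38.3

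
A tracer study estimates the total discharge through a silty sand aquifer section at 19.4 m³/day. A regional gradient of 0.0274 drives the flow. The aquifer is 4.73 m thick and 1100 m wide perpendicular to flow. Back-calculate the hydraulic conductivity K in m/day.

0.136

Cross-sectional area A = 1100 × 4.73 = 5203 m².
Hydraulic gradient i = 0.0274.
From Q = K·A·i, K = Q / (A·i) = 19.4 / (5203 × 0.02740) = 0.1361 m/day.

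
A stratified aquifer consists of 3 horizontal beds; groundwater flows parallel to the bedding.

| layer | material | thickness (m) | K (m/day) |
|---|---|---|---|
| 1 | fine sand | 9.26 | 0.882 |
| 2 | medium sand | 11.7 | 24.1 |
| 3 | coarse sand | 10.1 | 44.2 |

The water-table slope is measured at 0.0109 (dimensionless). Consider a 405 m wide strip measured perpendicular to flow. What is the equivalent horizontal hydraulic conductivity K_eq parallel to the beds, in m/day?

23.7

Flow is parallel to layering, so each bed carries its own Darcy discharge and the transmissivities add.
Σ(K_i·b_i) = 0.882×9.26 + 24.1×11.7 + 44.2×10.1 = 736.6 m²/day.
Total thickness b = 31.06 m, so K_eq = Σ(K_i·b_i)/b = 23.71 m/day.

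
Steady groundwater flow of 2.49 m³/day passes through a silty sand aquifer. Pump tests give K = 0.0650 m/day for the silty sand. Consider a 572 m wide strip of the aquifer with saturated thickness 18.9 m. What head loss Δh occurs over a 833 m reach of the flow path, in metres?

Cross-sectional area A = 572 × 18.9 = 10811 m².
From Q = K·A·i, i = Q / (K·A) = 2.49 / (0.06500 × 10811) = 0.003543.
Head loss Δh = i · L = 0.003543 × 833 = 2.952 m.

2.95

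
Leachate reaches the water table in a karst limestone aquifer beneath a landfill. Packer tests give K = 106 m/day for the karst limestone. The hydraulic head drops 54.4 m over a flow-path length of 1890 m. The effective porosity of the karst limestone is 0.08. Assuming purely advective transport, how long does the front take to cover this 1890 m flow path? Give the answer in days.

Hydraulic gradient i = Δh / L = 54.4 / 1890 = 0.02878.
Darcy flux q = K · i = 106.0 × 0.02878 = 3.051 m/day.
Seepage velocity v = q / n_e = 3.051 / 0.08 = 38.14 m/day.
Travel time t = L / v = 1890 / 38.14 = 49.56 days.

49.6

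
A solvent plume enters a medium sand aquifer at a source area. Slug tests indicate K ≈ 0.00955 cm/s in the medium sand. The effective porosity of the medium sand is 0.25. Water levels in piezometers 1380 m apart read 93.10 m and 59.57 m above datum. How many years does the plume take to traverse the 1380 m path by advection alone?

Convert K: 0.00955 cm/s × 864 = 8.251 m/day.
Hydraulic gradient i = (93.10 − 59.57) / 1380 = 33.53 / 1380 = 0.02430.
Darcy flux q = K · i = 8.251 × 0.02430 = 0.2005 m/day.
Seepage velocity v = q / n_e = 0.2005 / 0.25 = 0.8019 m/day.
Travel time t = L / v = 1380 / 0.8019 = 1721 days = 4.711 years.

4.71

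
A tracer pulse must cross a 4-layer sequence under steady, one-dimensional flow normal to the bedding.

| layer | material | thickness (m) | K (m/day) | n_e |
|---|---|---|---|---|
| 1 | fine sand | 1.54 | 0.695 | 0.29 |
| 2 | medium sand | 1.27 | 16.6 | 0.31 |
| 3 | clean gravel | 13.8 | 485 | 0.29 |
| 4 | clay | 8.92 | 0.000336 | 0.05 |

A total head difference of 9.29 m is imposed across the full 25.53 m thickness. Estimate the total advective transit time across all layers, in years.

With flow normal to the layers, continuity requires the same specific discharge q through every layer.
Σ(b_i/K_i) = 1.54/0.695 + 1.27/16.6 + 13.8/485 + 8.92/0.000336 = 26550 d.
q = Δh / Σ(b_i/K_i) = 9.29 / 26550 = 0.0003499 m/day.
In each layer the seepage velocity is v_i = q/n_i, so the layer transit time is t_i = b_i·n_i / q:
  layer 1 (fine sand): t_1 = 1.54 × 0.29 / 0.0003499 = 1276 d
  layer 2 (medium sand): t_2 = 1.27 × 0.31 / 0.0003499 = 1125 d
  layer 3 (clean gravel): t_3 = 13.8 × 0.29 / 0.0003499 = 11437 d
  layer 4 (clay): t_4 = 8.92 × 0.05 / 0.0003499 = 1275 d
Total t = Σ t_i = 15113 days = 41.38 years.

41.4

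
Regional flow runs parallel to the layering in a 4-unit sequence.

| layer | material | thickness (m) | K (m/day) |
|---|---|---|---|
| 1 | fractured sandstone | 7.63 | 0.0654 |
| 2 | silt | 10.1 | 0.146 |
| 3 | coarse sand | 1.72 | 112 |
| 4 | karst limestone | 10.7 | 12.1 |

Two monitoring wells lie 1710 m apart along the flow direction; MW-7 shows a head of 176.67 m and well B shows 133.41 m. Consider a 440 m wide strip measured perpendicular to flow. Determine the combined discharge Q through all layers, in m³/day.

3610

Flow is parallel to layering, so each bed carries its own Darcy discharge and the transmissivities add.
Σ(K_i·b_i) = 0.0654×7.63 + 0.146×10.1 + 112×1.72 + 12.1×10.7 = 324.1 m²/day.
Hydraulic gradient i = (176.67 − 133.41) / 1710 = 43.26 / 1710 = 0.02530.
Q = Σ(K_i·b_i) · W · i = 324.1 × 440 × 0.02530 = 3607 m³/day.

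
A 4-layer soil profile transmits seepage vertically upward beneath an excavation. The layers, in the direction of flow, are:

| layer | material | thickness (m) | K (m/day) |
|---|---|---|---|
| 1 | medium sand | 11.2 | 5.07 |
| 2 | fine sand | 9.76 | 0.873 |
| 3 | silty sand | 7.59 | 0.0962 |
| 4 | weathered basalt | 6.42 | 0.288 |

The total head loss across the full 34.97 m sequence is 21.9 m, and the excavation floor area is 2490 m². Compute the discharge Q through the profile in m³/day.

Flow is perpendicular to layering, so the layers act in series and the equivalent K is the thickness-weighted harmonic mean.
Total thickness L = 11.2 + 9.76 + 7.59 + 6.42 = 34.97 m.
Σ(b_i/K_i) = 11.2/5.07 + 9.76/0.873 + 7.59/0.0962 + 6.42/0.288 = 114.6 d.
K_eq = L / Σ(b_i/K_i) = 34.97 / 114.6 = 0.3052 m/day.
Q = K_eq · A · (Δh/L) = 0.3052 × 2490 × (21.9/34.97) = 475.9 m³/day.

476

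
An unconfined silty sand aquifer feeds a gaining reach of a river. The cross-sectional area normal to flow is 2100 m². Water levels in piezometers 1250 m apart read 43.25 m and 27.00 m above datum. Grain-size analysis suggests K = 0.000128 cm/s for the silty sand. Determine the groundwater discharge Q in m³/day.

3.02

Convert K: 0.000128 cm/s × 864 = 0.1106 m/day.
Hydraulic gradient i = (43.25 − 27.00) / 1250 = 16.25 / 1250 = 0.01300.
Darcy's law: Q = K · A · i = 0.1106 × 2100 × 0.01300 = 3.019 m³/day.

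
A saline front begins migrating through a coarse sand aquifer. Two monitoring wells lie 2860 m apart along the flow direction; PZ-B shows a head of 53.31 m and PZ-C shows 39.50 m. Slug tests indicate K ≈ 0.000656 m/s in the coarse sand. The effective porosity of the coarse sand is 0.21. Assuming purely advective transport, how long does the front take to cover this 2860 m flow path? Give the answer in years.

6.01

Convert K: 0.000656 m/s × 86400 = 56.68 m/day.
Hydraulic gradient i = (53.31 − 39.50) / 2860 = 13.81 / 2860 = 0.004829.
Darcy flux q = K · i = 56.68 × 0.004829 = 0.2737 m/day.
Seepage velocity v = q / n_e = 0.2737 / 0.21 = 1.303 m/day.
Travel time t = L / v = 2860 / 1.303 = 2195 days = 6.008 years.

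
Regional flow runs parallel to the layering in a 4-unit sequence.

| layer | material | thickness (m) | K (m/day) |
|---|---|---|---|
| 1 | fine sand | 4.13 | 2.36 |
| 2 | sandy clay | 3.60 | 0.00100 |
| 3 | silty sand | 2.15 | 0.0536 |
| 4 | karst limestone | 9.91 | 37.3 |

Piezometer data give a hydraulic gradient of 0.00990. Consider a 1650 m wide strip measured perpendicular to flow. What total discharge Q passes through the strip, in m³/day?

6200

Flow is parallel to layering, so each bed carries its own Darcy discharge and the transmissivities add.
Σ(K_i·b_i) = 2.36×4.13 + 0.00100×3.60 + 0.0536×2.15 + 37.3×9.91 = 379.5 m²/day.
Hydraulic gradient i = 0.00990.
Q = Σ(K_i·b_i) · W · i = 379.5 × 1650 × 0.009900 = 6199 m³/day.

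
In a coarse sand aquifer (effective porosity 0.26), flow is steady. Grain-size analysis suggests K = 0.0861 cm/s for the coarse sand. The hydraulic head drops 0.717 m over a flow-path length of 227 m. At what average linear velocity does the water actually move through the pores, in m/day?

Convert K: 0.0861 cm/s × 864 = 74.39 m/day.
Hydraulic gradient i = Δh / L = 0.717 / 227 = 0.003159.
Darcy flux q = K · i = 74.39 × 0.003159 = 0.2350 m/day.
Seepage velocity v = q / n_e = 0.2350 / 0.26 = 0.9037 m/day.

0.904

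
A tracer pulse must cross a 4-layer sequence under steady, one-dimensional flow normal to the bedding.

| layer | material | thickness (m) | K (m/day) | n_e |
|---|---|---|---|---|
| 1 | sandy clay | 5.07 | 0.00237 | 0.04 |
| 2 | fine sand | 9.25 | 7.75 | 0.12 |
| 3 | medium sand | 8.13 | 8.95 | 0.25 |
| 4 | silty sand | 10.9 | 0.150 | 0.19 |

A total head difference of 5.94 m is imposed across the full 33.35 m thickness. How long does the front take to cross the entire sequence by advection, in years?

With flow normal to the layers, continuity requires the same specific discharge q through every layer.
Σ(b_i/K_i) = 5.07/0.00237 + 9.25/7.75 + 8.13/8.95 + 10.9/0.150 = 2214 d.
q = Δh / Σ(b_i/K_i) = 5.94 / 2214 = 0.002683 m/day.
In each layer the seepage velocity is v_i = q/n_i, so the layer transit time is t_i = b_i·n_i / q:
  layer 1 (sandy clay): t_1 = 5.07 × 0.04 / 0.002683 = 75.59 d
  layer 2 (fine sand): t_2 = 9.25 × 0.12 / 0.002683 = 413.7 d
  layer 3 (medium sand): t_3 = 8.13 × 0.25 / 0.002683 = 757.6 d
  layer 4 (silty sand): t_4 = 10.9 × 0.19 / 0.002683 = 771.9 d
Total t = Σ t_i = 2019 days = 5.527 years.

5.53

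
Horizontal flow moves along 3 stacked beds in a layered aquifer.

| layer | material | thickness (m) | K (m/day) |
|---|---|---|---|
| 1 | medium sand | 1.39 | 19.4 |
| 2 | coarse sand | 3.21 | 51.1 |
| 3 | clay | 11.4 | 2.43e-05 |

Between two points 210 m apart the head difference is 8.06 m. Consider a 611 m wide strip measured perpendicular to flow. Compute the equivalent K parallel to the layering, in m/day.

Flow is parallel to layering, so each bed carries its own Darcy discharge and the transmissivities add.
Σ(K_i·b_i) = 19.4×1.39 + 51.1×3.21 + 2.43e-05×11.4 = 191.0 m²/day.
Total thickness b = 16.00 m, so K_eq = Σ(K_i·b_i)/b = 11.94 m/day.

11.9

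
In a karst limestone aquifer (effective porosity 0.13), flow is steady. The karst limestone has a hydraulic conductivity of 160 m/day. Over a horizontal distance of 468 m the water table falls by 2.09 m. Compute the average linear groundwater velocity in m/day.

5.50

Hydraulic gradient i = Δh / L = 2.09 / 468 = 0.004466.
Darcy flux q = K · i = 160.0 × 0.004466 = 0.7145 m/day.
Seepage velocity v = q / n_e = 0.7145 / 0.13 = 5.496 m/day.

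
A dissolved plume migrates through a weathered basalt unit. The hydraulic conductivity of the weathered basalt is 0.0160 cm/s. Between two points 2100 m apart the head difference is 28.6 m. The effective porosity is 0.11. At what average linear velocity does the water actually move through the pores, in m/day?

1.71

Convert K: 0.0160 cm/s × 864 = 13.82 m/day.
Hydraulic gradient i = Δh / L = 28.6 / 2100 = 0.01362.
Darcy flux q = K · i = 13.82 × 0.01362 = 0.1883 m/day.
Seepage velocity v = q / n_e = 0.1883 / 0.11 = 1.712 m/day.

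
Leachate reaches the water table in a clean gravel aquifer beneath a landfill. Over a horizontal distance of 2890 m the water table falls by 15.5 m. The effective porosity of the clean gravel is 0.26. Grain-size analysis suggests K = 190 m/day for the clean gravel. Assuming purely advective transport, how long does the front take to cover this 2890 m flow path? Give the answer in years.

Hydraulic gradient i = Δh / L = 15.5 / 2890 = 0.005363.
Darcy flux q = K · i = 190.0 × 0.005363 = 1.019 m/day.
Seepage velocity v = q / n_e = 1.019 / 0.26 = 3.919 m/day.
Travel time t = L / v = 2890 / 3.919 = 737.4 days = 2.019 years.

2.02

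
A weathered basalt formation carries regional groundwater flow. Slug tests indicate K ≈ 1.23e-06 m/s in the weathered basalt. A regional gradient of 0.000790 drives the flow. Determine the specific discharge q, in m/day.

8.40e-05

Convert K: 1.23e-06 m/s × 86400 = 0.1063 m/day.
Hydraulic gradient i = 0.000790.
Specific discharge q = K · i = 0.1063 × 0.0007900 = 8.395e-05 m/day.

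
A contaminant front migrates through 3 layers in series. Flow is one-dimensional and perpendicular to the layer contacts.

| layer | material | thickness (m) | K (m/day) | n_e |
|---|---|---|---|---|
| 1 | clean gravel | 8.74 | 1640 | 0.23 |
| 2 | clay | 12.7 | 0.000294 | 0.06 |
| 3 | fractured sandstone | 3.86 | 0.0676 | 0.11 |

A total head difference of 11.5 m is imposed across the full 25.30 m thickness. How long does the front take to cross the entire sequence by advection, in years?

With flow normal to the layers, continuity requires the same specific discharge q through every layer.
Σ(b_i/K_i) = 8.74/1640 + 12.7/0.000294 + 3.86/0.0676 = 43254 d.
q = Δh / Σ(b_i/K_i) = 11.5 / 43254 = 0.0002659 m/day.
In each layer the seepage velocity is v_i = q/n_i, so the layer transit time is t_i = b_i·n_i / q:
  layer 1 (clean gravel): t_1 = 8.74 × 0.23 / 0.0002659 = 7561 d
  layer 2 (clay): t_2 = 12.7 × 0.06 / 0.0002659 = 2866 d
  layer 3 (fractured sandstone): t_3 = 3.86 × 0.11 / 0.0002659 = 1597 d
Total t = Σ t_i = 12024 days = 32.92 years.

32.9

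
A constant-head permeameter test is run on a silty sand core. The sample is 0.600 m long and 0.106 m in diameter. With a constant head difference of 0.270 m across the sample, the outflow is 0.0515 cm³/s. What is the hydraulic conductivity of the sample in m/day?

Cross-sectional area A = π·(d/2)² = π × (0.106/2)² = 0.008825 m².
Convert discharge: 0.0515 cm³/s = 5.150e-08 m³/s.
Darcy's law rearranged: K = Q·L / (A·Δh) = 5.150e-08 × 0.600 / (0.008825 × 0.270) = 1.297e-05 m/s = 1.120 m/day.

1.12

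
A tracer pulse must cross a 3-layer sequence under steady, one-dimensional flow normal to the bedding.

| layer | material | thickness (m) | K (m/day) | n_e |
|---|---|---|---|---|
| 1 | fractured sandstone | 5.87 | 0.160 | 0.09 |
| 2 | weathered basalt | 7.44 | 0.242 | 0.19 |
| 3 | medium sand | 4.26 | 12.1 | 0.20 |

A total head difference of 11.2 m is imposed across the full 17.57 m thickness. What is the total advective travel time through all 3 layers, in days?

With flow normal to the layers, continuity requires the same specific discharge q through every layer.
Σ(b_i/K_i) = 5.87/0.160 + 7.44/0.242 + 4.26/12.1 = 67.78 d.
q = Δh / Σ(b_i/K_i) = 11.2 / 67.78 = 0.1652 m/day.
In each layer the seepage velocity is v_i = q/n_i, so the layer transit time is t_i = b_i·n_i / q:
  layer 1 (fractured sandstone): t_1 = 5.87 × 0.09 / 0.1652 = 3.197 d
  layer 2 (weathered basalt): t_2 = 7.44 × 0.19 / 0.1652 = 8.555 d
  layer 3 (medium sand): t_3 = 4.26 × 0.20 / 0.1652 = 5.156 d
Total t = Σ t_i = 16.91 days.

16.9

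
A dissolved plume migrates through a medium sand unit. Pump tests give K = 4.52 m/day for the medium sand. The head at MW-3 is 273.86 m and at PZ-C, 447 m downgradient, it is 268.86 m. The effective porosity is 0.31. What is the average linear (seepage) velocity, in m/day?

0.163

Hydraulic gradient i = (273.86 − 268.86) / 447 = 5 / 447 = 0.01119.
Darcy flux q = K · i = 4.520 × 0.01119 = 0.05056 m/day.
Seepage velocity v = q / n_e = 0.05056 / 0.31 = 0.1631 m/day.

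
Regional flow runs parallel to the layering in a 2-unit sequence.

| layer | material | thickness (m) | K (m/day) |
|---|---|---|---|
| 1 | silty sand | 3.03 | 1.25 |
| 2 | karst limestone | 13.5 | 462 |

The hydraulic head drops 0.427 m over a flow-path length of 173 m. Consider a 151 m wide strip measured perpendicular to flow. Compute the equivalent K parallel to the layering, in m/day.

Flow is parallel to layering, so each bed carries its own Darcy discharge and the transmissivities add.
Σ(K_i·b_i) = 1.25×3.03 + 462×13.5 = 6241 m²/day.
Total thickness b = 16.53 m, so K_eq = Σ(K_i·b_i)/b = 377.5 m/day.

378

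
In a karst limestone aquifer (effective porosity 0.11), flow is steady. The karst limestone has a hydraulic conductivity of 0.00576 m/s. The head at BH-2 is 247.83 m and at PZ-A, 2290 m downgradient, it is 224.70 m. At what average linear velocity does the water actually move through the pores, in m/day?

Convert K: 0.00576 m/s × 86400 = 497.7 m/day.
Hydraulic gradient i = (247.83 − 224.70) / 2290 = 23.13 / 2290 = 0.01010.
Darcy flux q = K · i = 497.7 × 0.01010 = 5.027 m/day.
Seepage velocity v = q / n_e = 5.027 / 0.11 = 45.70 m/day.

45.7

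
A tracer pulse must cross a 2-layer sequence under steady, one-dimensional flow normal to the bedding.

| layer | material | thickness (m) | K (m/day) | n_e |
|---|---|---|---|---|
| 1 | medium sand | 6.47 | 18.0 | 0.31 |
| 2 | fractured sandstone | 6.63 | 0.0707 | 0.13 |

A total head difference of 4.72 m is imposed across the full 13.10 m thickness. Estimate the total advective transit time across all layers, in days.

57.2

With flow normal to the layers, continuity requires the same specific discharge q through every layer.
Σ(b_i/K_i) = 6.47/18.0 + 6.63/0.0707 = 94.14 d.
q = Δh / Σ(b_i/K_i) = 4.72 / 94.14 = 0.05014 m/day.
In each layer the seepage velocity is v_i = q/n_i, so the layer transit time is t_i = b_i·n_i / q:
  layer 1 (medium sand): t_1 = 6.47 × 0.31 / 0.05014 = 40.00 d
  layer 2 (fractured sandstone): t_2 = 6.63 × 0.13 / 0.05014 = 17.19 d
Total t = Σ t_i = 57.19 days.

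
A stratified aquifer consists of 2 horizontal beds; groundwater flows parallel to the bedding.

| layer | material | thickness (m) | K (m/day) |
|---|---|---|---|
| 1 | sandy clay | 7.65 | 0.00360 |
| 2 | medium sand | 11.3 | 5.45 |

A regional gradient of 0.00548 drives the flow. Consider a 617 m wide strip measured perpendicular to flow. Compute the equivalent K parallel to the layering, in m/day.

Flow is parallel to layering, so each bed carries its own Darcy discharge and the transmissivities add.
Σ(K_i·b_i) = 0.00360×7.65 + 5.45×11.3 = 61.61 m²/day.
Total thickness b = 18.95 m, so K_eq = Σ(K_i·b_i)/b = 3.251 m/day.

3.25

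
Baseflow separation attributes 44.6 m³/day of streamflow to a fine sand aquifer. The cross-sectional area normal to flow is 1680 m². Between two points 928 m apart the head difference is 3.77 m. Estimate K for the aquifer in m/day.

Hydraulic gradient i = Δh / L = 3.77 / 928 = 0.004063.
From Q = K·A·i, K = Q / (A·i) = 44.6 / (1680 × 0.004063) = 6.535 m/day.

6.53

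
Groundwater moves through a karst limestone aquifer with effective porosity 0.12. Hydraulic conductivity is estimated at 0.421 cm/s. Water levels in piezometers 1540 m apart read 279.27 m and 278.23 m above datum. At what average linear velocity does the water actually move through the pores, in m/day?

2.05

Convert K: 0.421 cm/s × 864 = 363.7 m/day.
Hydraulic gradient i = (279.27 − 278.23) / 1540 = 1.04 / 1540 = 0.0006753.
Darcy flux q = K · i = 363.7 × 0.0006753 = 0.2456 m/day.
Seepage velocity v = q / n_e = 0.2456 / 0.12 = 2.047 m/day.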